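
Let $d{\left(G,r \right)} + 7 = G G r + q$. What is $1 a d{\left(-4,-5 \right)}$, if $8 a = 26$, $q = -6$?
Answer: $- \frac{1209}{4} \approx -302.25$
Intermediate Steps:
$d{\left(G,r \right)} = -13 + r G^{2}$ ($d{\left(G,r \right)} = -7 + \left(G G r - 6\right) = -7 + \left(G^{2} r - 6\right) = -7 + \left(r G^{2} - 6\right) = -7 + \left(-6 + r G^{2}\right) = -13 + r G^{2}$)
$a = \frac{13}{4}$ ($a = \frac{1}{8} \cdot 26 = \frac{13}{4} \approx 3.25$)
$1 a d{\left(-4,-5 \right)} = 1 \cdot \frac{13}{4} \left(-13 - 5 \left(-4\right)^{2}\right) = \frac{13 \left(-13 - 80\right)}{4} = \frac{13}{4} \left(-93\right) = - \frac{1209}{4}$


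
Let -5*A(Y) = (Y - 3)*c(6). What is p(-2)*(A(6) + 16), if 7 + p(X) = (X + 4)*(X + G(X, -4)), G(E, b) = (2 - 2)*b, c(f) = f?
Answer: -682/5 ≈ -136.40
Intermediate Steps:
G(E, b) = 0 (G(E, b) = 0*b = 0)
A(Y) = 18/5 - 6*Y/5 (A(Y) = -(Y - 3)*6/5 = -(-3 + Y)*6/5 = -(-18 + 6*Y)/5 = 18/5 - 6*Y/5)
p(X) = -7 + X*(4 + X) (p(X) = -7 + (X + 4)*(X + 0) = -7 + (4 + X)*X = -7 + X*(4 + X))
p(-2)*(A(6) + 16) = (-7 + (-2)² + 4*(-2))*((18/5 - 6/5*6) + 16) = (-7 + 4 - 8)*((18/5 - 36/5) + 16) = -11*(-18/5 + 16) = -11*62/5 = -682/5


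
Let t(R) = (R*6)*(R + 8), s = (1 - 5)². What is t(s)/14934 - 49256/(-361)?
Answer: 6459832/47291 ≈ 136.60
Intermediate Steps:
s = 16 (s = (-4)² = 16)
t(R) = 6*R*(8 + R) (t(R) = (6*R)*(8 + R) = 6*R*(8 + R))
t(s)/14934 - 49256/(-361) = (6*16*(8 + 16))/14934 - 49256/(-361) = (6*16*24)*(1/14934) - 49256*(-1/361) = 2304*(1/14934) + 49256/361 = 384/2489 + 49256/361 = 6459832/47291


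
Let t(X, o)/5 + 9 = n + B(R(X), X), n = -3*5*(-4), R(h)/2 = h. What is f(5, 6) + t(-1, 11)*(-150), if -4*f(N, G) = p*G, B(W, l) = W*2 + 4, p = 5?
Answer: -76515/2 ≈ -38258.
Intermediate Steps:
R(h) = 2*h
n = 60 (n = -15*(-4) = 60)
B(W, l) = 4 + 2*W (B(W, l) = 2*W + 4 = 4 + 2*W)
f(N, G) = -5*G/4
t(X, o) = 275 + 20*X (t(X, o) = -45 + 5*(60 + (4 + 2*(2*X))) = -45 + 5*(60 + (4 + 4*X)) = -45 + 5*(64 + 4*X) = -45 + (320 + 20*X) = 275 + 20*X)
f(5, 6) + t(-1, 11)*(-150) = -5/4*6 + (275 + 20*(-1))*(-150) = -15/2 + (275 - 20)*(-150) = -15/2 + 255*(-150) = -15/2 - 38250 = -76515/2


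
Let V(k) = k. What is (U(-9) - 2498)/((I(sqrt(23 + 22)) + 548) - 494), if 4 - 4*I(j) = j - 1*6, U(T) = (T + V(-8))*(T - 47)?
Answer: -1397584/51031 - 18552*sqrt(5)/51031 ≈ -28.200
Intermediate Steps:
U(T) = (-47 + T)*(-8 + T) (U(T) = (T - 8)*(T - 47) = (-8 + T)*(-47 + T) = (-47 + T)*(-8 + T))
I(j) = 5/2 - j/4 (I(j) = 1 - (j - 1*6)/4 = 1 - (j - 6)/4 = 1 - (-6 + j)/4 = 1 + (3/2 - j/4) = 5/2 - j/4)
(U(-9) - 2498)/((I(sqrt(23 + 22)) + 548) - 494) = ((376 + (-9)**2 - 55*(-9)) - 2498)/(((5/2 - sqrt(23 + 22)/4) + 548) - 494) = ((376 + 81 + 495) - 2498)/(((5/2 - 3*sqrt(5)/4) + 548) - 494) = (952 - 2498)/(((5/2 - 3*sqrt(5)/4) + 548) - 494) = -1546/(((5/2 - 3*sqrt(5)/4) + 548) - 494) = -1546/((1101/2 - 3*sqrt(5)/4) - 494) = -1546/(113/2 - 3*sqrt(5)/4)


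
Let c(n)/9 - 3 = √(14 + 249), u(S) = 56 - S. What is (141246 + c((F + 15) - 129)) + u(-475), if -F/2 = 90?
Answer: 141804 + 9*√263 ≈ 1.4195e+5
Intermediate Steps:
F = -180 (F = -2*90 = -180)
c(n) = 27 + 9*√263 (c(n) = 27 + 9*√(14 + 249) = 27 + 9*√263)
(141246 + c((F + 15) - 129)) + u(-475) = (141246 + (27 + 9*√263)) + (56 - 1*(-475)) = (141273 + 9*√263) + (56 + 475) = (141273 + 9*√263) + 531 = 141804 + 9*√263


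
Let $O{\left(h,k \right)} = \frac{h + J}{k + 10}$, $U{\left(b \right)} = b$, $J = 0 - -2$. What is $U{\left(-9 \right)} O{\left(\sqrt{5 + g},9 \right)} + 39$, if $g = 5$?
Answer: $\frac{723}{19} - \frac{9 \sqrt{10}}{19} \approx 36.555$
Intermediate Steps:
$J = 2$ ($J = 0 + 2 = 2$)
$O{\left(h,k \right)} = \frac{2 + h}{10 + k}$ ($O{\left(h,k \right)} = \frac{h + 2}{k + 10} = \frac{2 + h}{10 + k}$)
$U{\left(-9 \right)} O{\left(\sqrt{5 + g},9 \right)} + 39 = - 9 \frac{2 + \sqrt{5 + 5}}{10 + 9} + 39 = - 9 \frac{2 + \sqrt{10}}{19} + 39 = - 9 \left(\frac{2}{19} + \frac{\sqrt{10}}{19}\right) + 39 = \left(- \frac{18}{19} - \frac{9 \sqrt{10}}{19}\right) + 39 = \frac{723}{19} - \frac{9 \sqrt{10}}{19}$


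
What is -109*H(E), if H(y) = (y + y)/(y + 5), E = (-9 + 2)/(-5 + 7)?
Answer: 1526/3 ≈ 508.67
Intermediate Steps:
E = -7/2 ≈ -3.5000
H(y) = 2*y/(5 + y) (H(y) = (2*y)/(5 + y) = 2*y/(5 + y))
-109*H(E) = -218*(-7)/(2*(5 - 7/2)) = -218*(-7)/(2*3/2) = -218*(-7)*2/(2*3) = -109*(-14/3) = 1526/3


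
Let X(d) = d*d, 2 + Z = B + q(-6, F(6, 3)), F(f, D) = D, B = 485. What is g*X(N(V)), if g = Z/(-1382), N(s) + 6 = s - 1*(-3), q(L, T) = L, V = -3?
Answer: -8586/691 ≈ -12.425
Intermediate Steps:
N(s) = -3 + s (N(s) = -6 + (s - 1*(-3)) = -6 + (s + 3) = -6 + (3 + s) = -3 + s)
Z = 477 (Z = -2 + (485 - 6) = -2 + 479 = 477)
X(d) = d²
g = -477/1382 (g = 477/(-1382) = 477*(-1/1382) = -477/1382 ≈ -0.34515)
g*X(N(V)) = -477*(-3 - 3)²/1382 = -477/1382*(-6)² = -477/1382*36 = -8586/691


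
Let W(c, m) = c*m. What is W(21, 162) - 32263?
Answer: -28861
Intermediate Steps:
W(21, 162) - 32263 = 21*162 - 32263 = 3402 - 32263 = -28861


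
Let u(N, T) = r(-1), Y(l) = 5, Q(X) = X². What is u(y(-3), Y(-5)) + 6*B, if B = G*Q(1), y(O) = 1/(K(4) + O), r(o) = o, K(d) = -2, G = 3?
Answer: 17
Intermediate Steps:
y(O) = 1/(-2 + O)
u(N, T) = -1
B = 3 (B = 3*1² = 3*1 = 3)
u(y(-3), Y(-5)) + 6*B = -1 + 6*3 = -1 + 18 = 17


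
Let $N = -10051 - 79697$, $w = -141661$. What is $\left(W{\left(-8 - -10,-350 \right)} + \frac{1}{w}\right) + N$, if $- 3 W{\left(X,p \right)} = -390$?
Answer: $- \frac{12695375499}{141661} \approx -89618.0$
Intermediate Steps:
$W{\left(X,p \right)} = 130$ ($W{\left(X,p \right)} = \left(- \frac{1}{3}\right) \left(-390\right) = 130$)
$N = -89748$ ($N = -10051 - 79697 = -89748$)
$\left(W{\left(-8 - -10,-350 \right)} + \frac{1}{w}\right) + N = \left(130 + \frac{1}{-141661}\right) - 89748 = \left(130 - \frac{1}{141661}\right) - 89748 = \frac{18415929}{141661} - 89748 = - \frac{12695375499}{141661}$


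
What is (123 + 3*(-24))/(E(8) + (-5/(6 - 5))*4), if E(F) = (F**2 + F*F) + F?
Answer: 51/116 ≈ 0.43966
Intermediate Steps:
E(F) = F + 2*F**2 (E(F) = (F**2 + F**2) + F = 2*F**2 + F = F + 2*F**2)
(123 + 3*(-24))/(E(8) + (-5/(6 - 5))*4) = (123 + 3*(-24))/(8*(1 + 2*8) + (-5/(6 - 5))*4) = (123 - 72)/(8*(1 + 16) + (-5/1)*4) = 51/(8*17 + (1*(-5))*4) = 51/(136 - 5*4) = 51/(136 - 20) = 51/116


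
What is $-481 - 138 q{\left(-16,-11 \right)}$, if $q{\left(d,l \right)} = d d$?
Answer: $-35809$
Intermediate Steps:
$q{\left(d,l \right)} = d^{2}$
$-481 - 138 q{\left(-16,-11 \right)} = -481 - 138 \left(-16\right)^{2} = -481 - 35328 = -35809$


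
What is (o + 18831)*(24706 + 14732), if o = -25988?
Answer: -282257766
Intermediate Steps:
(o + 18831)*(24706 + 14732) = (-25988 + 18831)*(24706 + 14732) = -7157*39438 = -282257766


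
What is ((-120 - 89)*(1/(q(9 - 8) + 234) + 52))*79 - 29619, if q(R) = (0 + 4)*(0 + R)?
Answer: -211405969/238 ≈ -8.8826e+5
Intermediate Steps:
q(R) = 4*R
((-120 - 89)*(1/(q(9 - 8) + 234) + 52))*79 - 29619 = ((-120 - 89)*(1/(4*(9 - 8) + 234) + 52))*79 - 29619 = -209*(1/(4*1 + 234) + 52)*79 - 29619 = -209*(1/(4 + 234) + 52)*79 - 29619 = -209*(1/238 + 52)*79 - 29619 = -209*12377/238*79 - 29619 = -2586793/238*79 - 29619 = -204356647/238 - 29619 = -211405969/238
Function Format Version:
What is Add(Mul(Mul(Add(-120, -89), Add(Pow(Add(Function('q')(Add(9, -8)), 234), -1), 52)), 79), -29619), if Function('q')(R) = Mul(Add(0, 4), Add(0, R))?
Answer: Rational(-211405969, 238) ≈ -8.8826e+5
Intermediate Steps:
Function('q')(R) = Mul(4, R)
Add(Mul(Mul(Add(-120, -89), Add(Pow(Add(Function('q')(Add(9, -8)), 234), -1), 52)), 79), -29619) = Add(Mul(Mul(Add(-120, -89), Add(Pow(Add(Mul(4, Add(9, -8)), 234), -1), 52)), 79), -29619) = Add(Mul(Mul(-209, Add(Pow(Add(Mul(4, 1), 234), -1), 52)), 79), -29619) = Add(Mul(Mul(-209, Add(Pow(Add(4, 234), -1), 52)), 79), -29619) = Add(Mul(Mul(-209, Add(Pow(238, -1), 52)), 79), -29619) = Add(Mul(Mul(-209, Add(Rational(1, 238), 52)), 79), -29619) = Add(Mul(Mul(-209, Rational(12377, 238)), 79), -29619) = Add(Mul(Rational(-2586793, 238), 79), -29619) = Add(Rational(-204356647, 238), -29619) = Rational(-211405969, 238)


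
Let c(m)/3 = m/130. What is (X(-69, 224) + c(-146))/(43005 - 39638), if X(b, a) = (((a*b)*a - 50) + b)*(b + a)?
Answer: -34882299944/218855 ≈ -1.5939e+5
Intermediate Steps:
c(m) = 3*m/130 (c(m) = 3*(m/130) = 3*m/130)
X(b, a) = (a + b)*(-50 + b + b*a**2) (X(b, a) = ((b*a**2 - 50) + b)*(a + b) = ((-50 + b*a**2) + b)*(a + b) = (-50 + b + b*a**2)*(a + b) = (a + b)*(-50 + b + b*a**2))
(X(-69, 224) + c(-146))/(43005 - 39638) = (((-69)**2 - 50*224 - 50*(-69) + 224*(-69) - 69*224**3 + 224**2*(-69)**2) + (3/130)*(-146))/(43005 - 39638) = ((4761 - 11200 + 3450 - 15456 - 69*11239424 + 50176*4761) - 219/65)/3367 = ((4761 - 11200 + 3450 - 15456 - 775520256 + 238887936) - 219/65)*(1/3367) = (-536650765 - 219/65)*(1/3367) = -34882299944/65*1/3367 = -34882299944/218855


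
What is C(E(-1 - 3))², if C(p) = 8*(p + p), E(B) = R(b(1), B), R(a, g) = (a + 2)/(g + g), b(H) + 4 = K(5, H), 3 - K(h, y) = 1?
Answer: 0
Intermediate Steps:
K(h, y) = 2 (K(h, y) = 3 - 1*1 = 3 - 1 = 2)
b(H) = -2 (b(H) = -4 + 2 = -2)
R(a, g) = (2 + a)/(2*g) (R(a, g) = (2 + a)/((2*g)) = (2 + a)*(1/(2*g)) = (2 + a)/(2*g))
E(B) = 0 (E(B) = (2 - 2)/(2*B) = (½)*0/B = 0)
C(p) = 16*p (C(p) = 8*(2*p) = 16*p)
C(E(-1 - 3))² = (16*0)² = 0² = 0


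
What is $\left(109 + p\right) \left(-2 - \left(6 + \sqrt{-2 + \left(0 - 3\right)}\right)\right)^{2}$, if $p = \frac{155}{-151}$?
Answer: $\frac{961936}{151} + \frac{260864 i \sqrt{5}}{151} \approx 6370.4 + 3863.0 i$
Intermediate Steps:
$p = - \frac{155}{151}$ ($p = 155 \left(- \frac{1}{151}\right) = - \frac{155}{151} \approx -1.0265$)
$\left(109 + p\right) \left(-2 - \left(6 + \sqrt{-2 + \left(0 - 3\right)}\right)\right)^{2} = \left(109 - \frac{155}{151}\right) \left(-2 - \left(6 + \sqrt{-2 + \left(0 - 3\right)}\right)\right)^{2} = \frac{16304 \left(-2 - \left(6 + \sqrt{-2 - 3}\right)\right)^{2}}{151} = \frac{16304 \left(-2 - \left(6 + \sqrt{-5}\right)\right)^{2}}{151} = \frac{16304 \left(-2 - \left(6 + i \sqrt{5}\right)\right)^{2}}{151} = \frac{16304 \left(-8 - i \sqrt{5}\right)^{2}}{151}$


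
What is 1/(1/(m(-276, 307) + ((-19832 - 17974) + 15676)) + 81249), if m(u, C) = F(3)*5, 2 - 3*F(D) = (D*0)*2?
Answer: 66380/5393308617 ≈ 1.2308e-5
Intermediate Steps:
F(D) = ⅔ (F(D) = ⅔ - D*0*2/3 = ⅔ - 0*2 = ⅔ - ⅓*0 = ⅔ + 0 = ⅔)
m(u, C) = 10/3 (m(u, C) = (⅔)*5 = 10/3)
1/(1/(m(-276, 307) + ((-19832 - 17974) + 15676)) + 81249) = 1/(1/(10/3 + ((-19832 - 17974) + 15676)) + 81249) = 1/(1/(10/3 + (-37806 + 15676)) + 81249) = 1/(1/(10/3 - 22130) + 81249) = 1/(1/(-66380/3) + 81249) = 1/(-3/66380 + 81249) = 1/(5393308617/66380) = 66380/5393308617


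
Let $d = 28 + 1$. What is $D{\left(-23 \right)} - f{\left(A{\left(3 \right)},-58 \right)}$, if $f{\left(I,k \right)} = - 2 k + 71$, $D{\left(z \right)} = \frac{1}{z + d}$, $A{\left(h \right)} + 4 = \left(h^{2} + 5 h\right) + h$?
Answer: $- \frac{1121}{6} \approx -186.83$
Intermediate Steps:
$d = 29$
$A{\left(h \right)} = -4 + h^{2} + 6 h$ ($A{\left(h \right)} = -4 + \left(\left(h^{2} + 5 h\right) + h\right) = -4 + \left(h^{2} + 6 h\right) = -4 + h^{2} + 6 h$)
$D{\left(z \right)} = \frac{1}{29 + z}$ ($D{\left(z \right)} = \frac{1}{z + 29} = \frac{1}{29 + z}$)
$f{\left(I,k \right)} = 71 - 2 k$
$D{\left(-23 \right)} - f{\left(A{\left(3 \right)},-58 \right)} = \frac{1}{29 - 23} - \left(71 - -116\right) = \frac{1}{6} - \left(71 + 116\right) = \frac{1}{6} - 187 = - \frac{1121}{6}$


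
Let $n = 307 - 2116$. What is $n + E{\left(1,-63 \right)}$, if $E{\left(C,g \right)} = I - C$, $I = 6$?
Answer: $-1804$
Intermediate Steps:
$E{\left(C,g \right)} = 6 - C$
$n = -1809$
$n + E{\left(1,-63 \right)} = -1809 + \left(6 - 1\right) = -1809 + 5 = -1804$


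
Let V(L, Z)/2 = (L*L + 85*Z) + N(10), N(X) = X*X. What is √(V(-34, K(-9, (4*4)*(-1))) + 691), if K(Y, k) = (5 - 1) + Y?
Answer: √2353 ≈ 48.508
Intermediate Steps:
K(Y, k) = 4 + Y
N(X) = X²
V(L, Z) = 200 + 2*L² + 170*Z (V(L, Z) = 2*((L*L + 85*Z) + 10²) = 2*((L² + 85*Z) + 100) = 2*(100 + L² + 85*Z) = 200 + 2*L² + 170*Z)
√(V(-34, K(-9, (4*4)*(-1))) + 691) = √((200 + 2*(-34)² + 170*(4 - 9)) + 691) = √((200 + 2*1156 + 170*(-5)) + 691) = √((200 + 2312 - 850) + 691) = √(1662 + 691) = √2353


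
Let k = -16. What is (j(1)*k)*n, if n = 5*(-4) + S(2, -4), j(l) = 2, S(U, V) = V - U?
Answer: 832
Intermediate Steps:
n = -26 (n = 5*(-4) + (-4 - 1*2) = -20 + (-4 - 2) = -20 - 6 = -26)
(j(1)*k)*n = (2*(-16))*(-26) = -32*(-26) = 832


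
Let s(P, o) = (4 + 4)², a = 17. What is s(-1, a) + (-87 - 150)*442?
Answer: -104690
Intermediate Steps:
s(P, o) = 64 (s(P, o) = 8² = 64)
s(-1, a) + (-87 - 150)*442 = 64 + (-87 - 150)*442 = 64 - 237*442 = 64 - 104754 = -104690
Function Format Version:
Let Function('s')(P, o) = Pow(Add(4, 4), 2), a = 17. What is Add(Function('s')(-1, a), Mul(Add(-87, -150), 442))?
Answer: -104690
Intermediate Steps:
Function('s')(P, o) = 64 (Function('s')(P, o) = Pow(8, 2) = 64)
Add(Function('s')(-1, a), Mul(Add(-87, -150), 442)) = Add(64, Mul(Add(-87, -150), 442)) = Add(64, Mul(-237, 442)) = Add(64, -104754) = -104690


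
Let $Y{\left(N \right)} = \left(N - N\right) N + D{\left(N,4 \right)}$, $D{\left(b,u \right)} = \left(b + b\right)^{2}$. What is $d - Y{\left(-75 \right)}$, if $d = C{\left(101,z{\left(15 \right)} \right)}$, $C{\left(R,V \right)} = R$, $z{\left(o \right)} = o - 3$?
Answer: $-22399$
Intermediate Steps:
$z{\left(o \right)} = -3 + o$ ($z{\left(o \right)} = o - 3 = -3 + o$)
$D{\left(b,u \right)} = 4 b^{2}$ ($D{\left(b,u \right)} = \left(2 b\right)^{2} = 4 b^{2}$)
$d = 101$
$Y{\left(N \right)} = 4 N^{2}$ ($Y{\left(N \right)} = \left(N - N\right) N + 4 N^{2} = 0 N + 4 N^{2} = 0 + 4 N^{2} = 4 N^{2}$)
$d - Y{\left(-75 \right)} = 101 - 4 \left(-75\right)^{2} = 101 - 4 \cdot 5625 = 101 - 22500 = -22399$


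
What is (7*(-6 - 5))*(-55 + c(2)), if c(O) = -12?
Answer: 5159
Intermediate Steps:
(7*(-6 - 5))*(-55 + c(2)) = (7*(-6 - 5))*(-55 - 12) = (7*(-11))*(-67) = -77*(-67) = 5159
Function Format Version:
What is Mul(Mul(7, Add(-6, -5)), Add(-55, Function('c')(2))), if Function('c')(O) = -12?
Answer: 5159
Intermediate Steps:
Mul(Mul(7, Add(-6, -5)), Add(-55, Function('c')(2))) = Mul(Mul(7, Add(-6, -5)), Add(-55, -12)) = Mul(Mul(7, -11), -67) = Mul(-77, -67) = 5159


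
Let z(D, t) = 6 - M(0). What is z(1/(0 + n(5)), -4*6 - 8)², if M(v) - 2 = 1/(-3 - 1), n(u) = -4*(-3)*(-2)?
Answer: 289/16 ≈ 18.063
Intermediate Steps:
n(u) = -24 (n(u) = 12*(-2) = -24)
M(v) = 7/4 (M(v) = 2 + 1/(-3 - 1) = 2 + 1/(-4) = 2 - ¼ = 7/4)
z(D, t) = 17/4 (z(D, t) = 6 - 1*7/4 = 6 - 7/4 = 17/4)
z(1/(0 + n(5)), -4*6 - 8)² = (17/4)² = 289/16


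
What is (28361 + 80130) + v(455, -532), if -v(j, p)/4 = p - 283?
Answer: 111751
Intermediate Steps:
v(j, p) = 1132 - 4*p (v(j, p) = -4*(p - 283) = -4*(-283 + p) = 1132 - 4*p)
(28361 + 80130) + v(455, -532) = (28361 + 80130) + (1132 - 4*(-532)) = 108491 + (1132 + 2128) = 108491 + 3260 = 111751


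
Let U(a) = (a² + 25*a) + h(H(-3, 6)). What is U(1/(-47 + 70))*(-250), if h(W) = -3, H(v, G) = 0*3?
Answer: 252750/529 ≈ 477.79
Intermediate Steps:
H(v, G) = 0
U(a) = -3 + a² + 25*a (U(a) = (a² + 25*a) - 3 = -3 + a² + 25*a)
U(1/(-47 + 70))*(-250) = (-3 + (1/(-47 + 70))² + 25/(-47 + 70))*(-250) = (-3 + (1/23)² + 25/23)*(-250) = (-3 + (1/23)² + 25*(1/23))*(-250) = (-3 + 1/529 + 25/23)*(-250) = -1011/529*(-250) = 252750/529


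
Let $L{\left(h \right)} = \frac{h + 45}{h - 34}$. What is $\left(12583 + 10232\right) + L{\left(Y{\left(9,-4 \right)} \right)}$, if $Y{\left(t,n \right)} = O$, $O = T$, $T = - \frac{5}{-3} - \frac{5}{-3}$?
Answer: $\frac{2098835}{92} \approx 22813.0$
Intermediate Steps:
$T = \frac{10}{3}$ ($T = \left(-5\right) \left(- \frac{1}{3}\right) - - \frac{5}{3} = \frac{5}{3} + \frac{5}{3} = \frac{10}{3} \approx 3.3333$)
$O = \frac{10}{3} \approx 3.3333$
$Y{\left(t,n \right)} = \frac{10}{3}$
$L{\left(h \right)} = \frac{45 + h}{-34 + h}$
$\left(12583 + 10232\right) + L{\left(Y{\left(9,-4 \right)} \right)} = \left(12583 + 10232\right) + \frac{45 + \frac{10}{3}}{-34 + \frac{10}{3}} = 22815 + \frac{1}{- \frac{92}{3}} \cdot \frac{145}{3} = 22815 - \frac{145}{92} = \frac{2098835}{92}$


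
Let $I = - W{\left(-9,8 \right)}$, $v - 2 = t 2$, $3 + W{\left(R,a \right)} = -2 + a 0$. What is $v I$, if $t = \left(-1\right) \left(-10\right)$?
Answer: $110$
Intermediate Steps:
$t = 10$
$W{\left(R,a \right)} = -5$ ($W{\left(R,a \right)} = -3 + \left(-2 + a 0\right) = -3 + \left(-2 + 0\right) = -3 - 2 = -5$)
$v = 22$ ($v = 2 + 10 \cdot 2 = 2 + 20 = 22$)
$I = 5$ ($I = \left(-1\right) \left(-5\right) = 5$)
$v I = 22 \cdot 5 = 110$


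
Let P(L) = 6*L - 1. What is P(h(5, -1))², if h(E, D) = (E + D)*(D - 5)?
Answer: 21025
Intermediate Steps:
h(E, D) = (-5 + D)*(D + E) (h(E, D) = (D + E)*(-5 + D) = (-5 + D)*(D + E))
P(L) = -1 + 6*L
P(h(5, -1))² = (-1 + 6*((-1)² - 5*(-1) - 5*5 - 1*5))² = (-1 + 6*(1 + 5 - 25 - 5))² = (-1 + 6*(-24))² = (-1 - 144)² = (-145)² = 21025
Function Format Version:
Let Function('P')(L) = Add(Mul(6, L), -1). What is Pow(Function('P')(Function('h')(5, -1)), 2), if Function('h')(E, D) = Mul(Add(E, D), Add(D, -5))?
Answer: 21025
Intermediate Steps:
Function('h')(E, D) = Mul(Add(-5, D), Add(D, E)) (Function('h')(E, D) = Mul(Add(D, E), Add(-5, D)) = Mul(Add(-5, D), Add(D, E)))
Function('P')(L) = Add(-1, Mul(6, L))
Pow(Function('P')(Function('h')(5, -1)), 2) = Pow(Add(-1, Mul(6, Add(Pow(-1, 2), Mul(-5, -1), Mul(-5, 5), Mul(-1, 5)))), 2) = Pow(Add(-1, Mul(6, Add(1, 5, -25, -5))), 2) = Pow(Add(-1, Mul(6, -24)), 2) = Pow(Add(-1, -144), 2) = Pow(-145, 2) = 21025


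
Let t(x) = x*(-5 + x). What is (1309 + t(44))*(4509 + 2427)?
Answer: 20981400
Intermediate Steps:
(1309 + t(44))*(4509 + 2427) = (1309 + 44*(-5 + 44))*(4509 + 2427) = (1309 + 44*39)*6936 = (1309 + 1716)*6936 = 3025*6936 = 20981400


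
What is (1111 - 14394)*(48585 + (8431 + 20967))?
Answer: -1035848189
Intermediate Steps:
(1111 - 14394)*(48585 + (8431 + 20967)) = -13283*(48585 + 29398) = -13283*77983 = -1035848189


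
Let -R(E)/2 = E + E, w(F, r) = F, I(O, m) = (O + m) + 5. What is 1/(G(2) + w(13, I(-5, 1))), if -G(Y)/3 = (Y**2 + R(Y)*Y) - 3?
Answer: 1/58 ≈ 0.017241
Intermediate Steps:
I(O, m) = 5 + O + m
R(E) = -4*E (R(E) = -2*(E + E) = -4*E)
G(Y) = 9 + 9*Y**2 (G(Y) = -3*((Y**2 + (-4*Y)*Y) - 3) = -3*((Y**2 - 4*Y**2) - 3) = -3*(-3*Y**2 - 3) = -3*(-3 - 3*Y**2) = 9 + 9*Y**2)
1/(G(2) + w(13, I(-5, 1))) = 1/((9 + 9*2**2) + 13) = 1/((9 + 9*4) + 13) = 1/((9 + 36) + 13) = 1/(45 + 13) = 1/58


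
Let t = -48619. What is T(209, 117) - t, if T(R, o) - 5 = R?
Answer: 48833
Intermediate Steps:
T(R, o) = 5 + R
T(209, 117) - t = (5 + 209) - 1*(-48619) = 214 + 48619 = 48833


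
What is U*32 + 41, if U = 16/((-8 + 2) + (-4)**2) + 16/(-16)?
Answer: 301/5 ≈ 60.200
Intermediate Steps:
U = 3/5 (U = 16/(-6 + 16) + 16*(-1/16) = 16/10 - 1 = 16*(1/10) - 1 = 8/5 - 1 = 3/5 ≈ 0.60000)
U*32 + 41 = (3/5)*32 + 41 = 96/5 + 41 = 301/5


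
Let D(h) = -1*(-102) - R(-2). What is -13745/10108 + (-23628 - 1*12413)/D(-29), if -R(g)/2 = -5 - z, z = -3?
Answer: -26117817/70756 ≈ -369.13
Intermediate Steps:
R(g) = 4 (R(g) = -2*(-5 - 1*(-3)) = -2*(-5 + 3) = -2*(-2) = 4)
D(h) = 98 (D(h) = -1*(-102) - 1*4 = 102 - 4 = 98)
-13745/10108 + (-23628 - 1*12413)/D(-29) = -13745/10108 + (-23628 - 1*12413)/98 = -13745*1/10108 + (-23628 - 12413)*(1/98) = -13745/10108 - 36041*1/98 = -13745/10108 - 36041/98 = -26117817/70756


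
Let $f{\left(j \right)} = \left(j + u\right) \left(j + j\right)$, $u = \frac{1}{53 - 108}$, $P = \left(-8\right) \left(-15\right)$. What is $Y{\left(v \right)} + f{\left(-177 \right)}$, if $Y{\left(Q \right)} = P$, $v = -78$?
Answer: $\frac{3453144}{55} \approx 62784.0$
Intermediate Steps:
$P = 120$
$u = - \frac{1}{55}$ ($u = \frac{1}{-55} = - \frac{1}{55} \approx -0.018182$)
$Y{\left(Q \right)} = 120$
$f{\left(j \right)} = 2 j \left(- \frac{1}{55} + j\right)$ ($f{\left(j \right)} = \left(j - \frac{1}{55}\right) \left(j + j\right) = \left(- \frac{1}{55} + j\right) 2 j = 2 j \left(- \frac{1}{55} + j\right)$)
$Y{\left(v \right)} + f{\left(-177 \right)} = 120 + \frac{2}{55} \left(-177\right) \left(-1 + 55 \left(-177\right)\right) = 120 + \frac{2}{55} \left(-177\right) \left(-1 - 9735\right) = 120 + \frac{2}{55} \left(-177\right) \left(-9736\right) = 120 + \frac{3446544}{55} = \frac{3453144}{55}$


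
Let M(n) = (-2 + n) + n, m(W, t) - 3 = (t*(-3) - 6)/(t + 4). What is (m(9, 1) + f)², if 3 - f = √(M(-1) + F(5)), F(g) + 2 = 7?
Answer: 256/25 ≈ 10.240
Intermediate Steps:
F(g) = 5 (F(g) = -2 + 7 = 5)
m(W, t) = 3 + (-6 - 3*t)/(4 + t) (m(W, t) = 3 + (t*(-3) - 6)/(t + 4) = 3 + (-3*t - 6)/(4 + t) = 3 + (-6 - 3*t)/(4 + t))
M(n) = -2 + 2*n
f = 2 (f = 3 - √((-2 + 2*(-1)) + 5) = 3 - √((-2 - 2) + 5) = 3 - √(-4 + 5) = 3 - √1 = 3 - 1*1 = 3 - 1 = 2)
(m(9, 1) + f)² = (6/(4 + 1) + 2)² = (6/5 + 2)² = (16/5)² = 256/25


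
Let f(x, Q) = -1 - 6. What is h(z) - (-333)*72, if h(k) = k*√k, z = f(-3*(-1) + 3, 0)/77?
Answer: 23976 - I*√11/121 ≈ 23976.0 - 0.02741*I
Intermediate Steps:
f(x, Q) = -7
z = -1/11 (z = -7/77 = -7*1/77 = -1/11 ≈ -0.090909)
h(k) = k^(3/2)
h(z) - (-333)*72 = (-1/11)^(3/2) - (-333)*72 = -I*√11/121 - 1*(-23976) = -I*√11/121 + 23976 = 23976 - I*√11/121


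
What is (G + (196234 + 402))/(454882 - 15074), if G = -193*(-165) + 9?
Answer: 114245/219904 ≈ 0.51952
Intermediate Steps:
G = 31854 (G = 31845 + 9 = 31854)
(G + (196234 + 402))/(454882 - 15074) = (31854 + (196234 + 402))/(454882 - 15074) = (31854 + 196636)/439808 = 228490*(1/439808) = 114245/219904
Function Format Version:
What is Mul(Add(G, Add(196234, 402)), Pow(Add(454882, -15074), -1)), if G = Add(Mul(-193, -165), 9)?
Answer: Rational(114245, 219904) ≈ 0.51952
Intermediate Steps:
G = 31854 (G = Add(31845, 9) = 31854)
Mul(Add(G, Add(196234, 402)), Pow(Add(454882, -15074), -1)) = Mul(Add(31854, Add(196234, 402)), Pow(Add(454882, -15074), -1)) = Mul(Add(31854, 196636), Pow(439808, -1)) = Mul(228490, Rational(1, 439808)) = Rational(114245, 219904)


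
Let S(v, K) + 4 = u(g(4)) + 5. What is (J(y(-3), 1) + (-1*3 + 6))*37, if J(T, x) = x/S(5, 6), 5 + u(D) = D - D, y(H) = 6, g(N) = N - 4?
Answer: 407/4 ≈ 101.75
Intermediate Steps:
g(N) = -4 + N
u(D) = -5 (u(D) = -5 + (D - D) = -5 + 0 = -5)
S(v, K) = -4 (S(v, K) = -4 + (-5 + 5) = -4 + 0 = -4)
J(T, x) = -x/4 (J(T, x) = x/(-4) = x*(-1/4) = -x/4)
(J(y(-3), 1) + (-1*3 + 6))*37 = (-1/4*1 + (-1*3 + 6))*37 = (-1/4 + (-3 + 6))*37 = (-1/4 + 3)*37 = (11/4)*37 = 407/4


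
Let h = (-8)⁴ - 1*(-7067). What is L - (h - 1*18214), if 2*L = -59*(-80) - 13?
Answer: 18809/2 ≈ 9404.5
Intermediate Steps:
h = 11163 (h = 4096 + 7067 = 11163)
L = 4707/2 (L = (-59*(-80) - 13)/2 = (4720 - 13)/2 = (½)*4707 = 4707/2 ≈ 2353.5)
L - (h - 1*18214) = 4707/2 - (11163 - 1*18214) = 4707/2 - (11163 - 18214) = 4707/2 - 1*(-7051) = 4707/2 + 7051 = 18809/2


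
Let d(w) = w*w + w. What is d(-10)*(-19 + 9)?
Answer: -900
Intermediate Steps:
d(w) = w + w² (d(w) = w² + w = w + w²)
d(-10)*(-19 + 9) = (-10*(1 - 10))*(-19 + 9) = -10*(-9)*(-10) = 90*(-10) = -900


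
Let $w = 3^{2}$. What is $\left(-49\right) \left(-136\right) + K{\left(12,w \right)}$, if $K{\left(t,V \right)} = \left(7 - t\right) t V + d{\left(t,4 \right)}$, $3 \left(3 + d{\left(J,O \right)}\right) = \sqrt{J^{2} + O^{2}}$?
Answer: $6121 + \frac{4 \sqrt{10}}{3} \approx 6125.2$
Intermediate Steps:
$w = 9$
$d{\left(J,O \right)} = -3 + \frac{\sqrt{J^{2} + O^{2}}}{3}$
$K{\left(t,V \right)} = -3 + \frac{\sqrt{16 + t^{2}}}{3} + V t \left(7 - t\right)$ ($K{\left(t,V \right)} = \left(7 - t\right) t V + \left(-3 + \frac{\sqrt{t^{2} + 4^{2}}}{3}\right) = t \left(7 - t\right) V + \left(-3 + \frac{\sqrt{t^{2} + 16}}{3}\right) = V t \left(7 - t\right) + \left(-3 + \frac{\sqrt{16 + t^{2}}}{3}\right) = -3 + \frac{\sqrt{16 + t^{2}}}{3} + V t \left(7 - t\right)$)
$\left(-49\right) \left(-136\right) + K{\left(12,w \right)} = \left(-49\right) \left(-136\right) + \left(-3 + \frac{\sqrt{16 + 12^{2}}}{3} - 9 \cdot 12^{2} + 7 \cdot 9 \cdot 12\right) = 6664 + \left(-3 + \frac{\sqrt{16 + 144}}{3} - 9 \cdot 144 + 756\right) = 6664 + \left(-3 + \frac{\sqrt{160}}{3} - 1296 + 756\right) = 6664 + \left(-3 + \frac{4 \sqrt{10}}{3} - 1296 + 756\right) = 6664 - \left(543 - \frac{4 \sqrt{10}}{3}\right) = 6121 + \frac{4 \sqrt{10}}{3}$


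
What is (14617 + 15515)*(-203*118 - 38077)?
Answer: -1869118092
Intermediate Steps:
(14617 + 15515)*(-203*118 - 38077) = 30132*(-23954 - 38077) = 30132*(-62031) = -1869118092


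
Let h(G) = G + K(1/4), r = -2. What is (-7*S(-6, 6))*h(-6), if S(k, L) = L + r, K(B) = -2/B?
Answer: 392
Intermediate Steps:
S(k, L) = -2 + L (S(k, L) = L - 2 = -2 + L)
h(G) = -8 + G (h(G) = G - 2/(1/4) = G - 2/1/4 = G - 2*4 = G - 8 = -8 + G)
(-7*S(-6, 6))*h(-6) = (-7*(-2 + 6))*(-8 - 6) = -7*4*(-14) = -28*(-14) = 392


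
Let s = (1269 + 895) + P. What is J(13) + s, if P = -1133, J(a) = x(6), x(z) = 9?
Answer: 1040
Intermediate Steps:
J(a) = 9
s = 1031 (s = (1269 + 895) - 1133 = 2164 - 1133 = 1031)
J(13) + s = 9 + 1031 = 1040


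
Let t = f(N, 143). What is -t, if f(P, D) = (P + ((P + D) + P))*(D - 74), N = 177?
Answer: -46506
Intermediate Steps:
f(P, D) = (-74 + D)*(D + 3*P) (f(P, D) = (P + ((D + P) + P))*(-74 + D) = (P + (D + 2*P))*(-74 + D) = (D + 3*P)*(-74 + D) = (-74 + D)*(D + 3*P))
t = 46506 (t = 143² - 222*177 - 74*143 + 3*143*177 = 20449 - 39294 - 10582 + 75933 = 46506)
-t = -1*46506 = -46506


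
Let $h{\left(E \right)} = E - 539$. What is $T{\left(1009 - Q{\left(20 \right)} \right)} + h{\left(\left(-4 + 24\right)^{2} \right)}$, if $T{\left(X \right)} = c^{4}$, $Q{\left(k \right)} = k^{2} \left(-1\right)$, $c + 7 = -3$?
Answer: $9861$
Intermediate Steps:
$c = -10$ ($c = -7 - 3 = -10$)
$h{\left(E \right)} = -539 + E$
$Q{\left(k \right)} = - k^{2}$
$T{\left(X \right)} = 10000$ ($T{\left(X \right)} = \left(-10\right)^{4} = 10000$)
$T{\left(1009 - Q{\left(20 \right)} \right)} + h{\left(\left(-4 + 24\right)^{2} \right)} = 10000 - \left(539 - \left(-4 + 24\right)^{2}\right) = 10000 - \left(539 - 20^{2}\right) = 10000 + \left(-539 + 400\right) = 10000 - 139 = 9861$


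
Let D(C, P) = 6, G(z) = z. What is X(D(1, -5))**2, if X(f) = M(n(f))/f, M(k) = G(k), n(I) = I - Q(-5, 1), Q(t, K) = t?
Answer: 121/36 ≈ 3.3611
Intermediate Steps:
n(I) = 5 + I (n(I) = I - 1*(-5) = I + 5 = 5 + I)
M(k) = k
X(f) = (5 + f)/f
X(D(1, -5))**2 = ((5 + 6)/6)**2 = ((1/6)*11)**2 = (11/6)**2 = 121/36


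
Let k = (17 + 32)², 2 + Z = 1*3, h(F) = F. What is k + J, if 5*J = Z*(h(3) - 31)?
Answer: 11977/5 ≈ 2395.4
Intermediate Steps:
Z = 1 (Z = -2 + 1*3 = -2 + 3 = 1)
k = 2401 (k = 49² = 2401)
J = -28/5 (J = (1*(3 - 31))/5 = (1*(-28))/5 = (⅕)*(-28) = -28/5 ≈ -5.6000)
k + J = 2401 - 28/5 = 11977/5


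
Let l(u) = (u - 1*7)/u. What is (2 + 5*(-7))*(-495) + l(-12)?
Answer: 196039/12 ≈ 16337.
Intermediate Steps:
l(u) = (-7 + u)/u (l(u) = (u - 7)/u = (-7 + u)/u)
(2 + 5*(-7))*(-495) + l(-12) = (2 + 5*(-7))*(-495) + (-7 - 12)/(-12) = (2 - 35)*(-495) - 1/12*(-19) = -33*(-495) + 19/12 = 16335 + 19/12 = 196039/12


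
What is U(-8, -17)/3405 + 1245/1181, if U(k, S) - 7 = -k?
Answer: 283796/268087 ≈ 1.0586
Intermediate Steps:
U(k, S) = 7 - k
U(-8, -17)/3405 + 1245/1181 = (7 - 1*(-8))/3405 + 1245/1181 = (7 + 8)*(1/3405) + 1245*(1/1181) = 15*(1/3405) + 1245/1181 = 1/227 + 1245/1181 = 283796/268087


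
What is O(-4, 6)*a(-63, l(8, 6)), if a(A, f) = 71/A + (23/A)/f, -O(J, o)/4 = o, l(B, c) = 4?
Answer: 614/21 ≈ 29.238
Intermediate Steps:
O(J, o) = -4*o
a(A, f) = 71/A + 23/(A*f)
O(-4, 6)*a(-63, l(8, 6)) = (-4*6)*((23 + 71*4)/(-63*4)) = -(-8)*(23 + 284)/(21*4) = -(-8)*307/(21*4) = -24*(-307/252) = 614/21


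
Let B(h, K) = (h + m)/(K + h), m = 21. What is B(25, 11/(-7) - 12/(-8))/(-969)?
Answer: -644/338181 ≈ -0.0019043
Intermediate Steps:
B(h, K) = (21 + h)/(K + h) (B(h, K) = (h + 21)/(K + h) = (21 + h)/(K + h))
B(25, 11/(-7) - 12/(-8))/(-969) = ((21 + 25)/((11/(-7) - 12/(-8)) + 25))/(-969) = (46/((11*(-⅐) - 12*(-⅛)) + 25))*(-1/969) = (46/((-11/7 + 3/2) + 25))*(-1/969) = (46/(-1/14 + 25))*(-1/969) = (46/(349/14))*(-1/969) = ((14/349)*46)*(-1/969) = (644/349)*(-1/969) = -644/338181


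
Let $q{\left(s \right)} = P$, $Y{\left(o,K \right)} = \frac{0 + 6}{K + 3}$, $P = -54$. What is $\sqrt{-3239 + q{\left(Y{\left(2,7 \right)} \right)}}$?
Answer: $i \sqrt{3293} \approx 57.385 i$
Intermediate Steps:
$Y{\left(o,K \right)} = \frac{6}{3 + K}$
$q{\left(s \right)} = -54$
$\sqrt{-3239 + q{\left(Y{\left(2,7 \right)} \right)}} = \sqrt{-3239 - 54} = \sqrt{-3293} = i \sqrt{3293}$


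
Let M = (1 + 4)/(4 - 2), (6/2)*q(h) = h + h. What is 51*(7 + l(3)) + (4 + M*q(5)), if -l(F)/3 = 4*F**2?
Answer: -15416/3 ≈ -5138.7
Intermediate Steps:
q(h) = 2*h/3 (q(h) = (h + h)/3 = (2*h)/3 = 2*h/3)
l(F) = -12*F**2
M = 5/2 ≈ 2.5000
51*(7 + l(3)) + (4 + M*q(5)) = 51*(7 - 12*3**2) + (4 + 5*((2/3)*5)/2) = 51*(7 - 12*9) + (4 + (5/2)*(10/3)) = 51*(7 - 108) + (4 + 25/3) = 51*(-101) + 37/3 = -5151 + 37/3 = -15416/3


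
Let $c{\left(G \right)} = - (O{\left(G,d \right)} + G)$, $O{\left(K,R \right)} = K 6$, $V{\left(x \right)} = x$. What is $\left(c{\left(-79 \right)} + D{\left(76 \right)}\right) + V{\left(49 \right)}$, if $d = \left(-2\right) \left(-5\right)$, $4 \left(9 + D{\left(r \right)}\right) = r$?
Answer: $612$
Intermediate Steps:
$D{\left(r \right)} = -9 + \frac{r}{4}$
$d = 10$
$O{\left(K,R \right)} = 6 K$
$c{\left(G \right)} = - 7 G$ ($c{\left(G \right)} = - (6 G + G) = - 7 G$)
$\left(c{\left(-79 \right)} + D{\left(76 \right)}\right) + V{\left(49 \right)} = \left(\left(-7\right) \left(-79\right) + \left(-9 + \frac{1}{4} \cdot 76\right)\right) + 49 = \left(553 + \left(-9 + 19\right)\right) + 49 = \left(553 + 10\right) + 49 = 563 + 49 = 612$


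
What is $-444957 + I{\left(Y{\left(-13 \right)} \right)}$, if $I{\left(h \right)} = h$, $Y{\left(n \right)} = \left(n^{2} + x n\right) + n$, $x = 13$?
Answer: $-444970$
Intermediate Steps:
$Y{\left(n \right)} = n^{2} + 14 n$ ($Y{\left(n \right)} = \left(n^{2} + 13 n\right) + n = n^{2} + 14 n$)
$-444957 + I{\left(Y{\left(-13 \right)} \right)} = -444957 - 13 \left(14 - 13\right) = -444957 - 13 = -444970$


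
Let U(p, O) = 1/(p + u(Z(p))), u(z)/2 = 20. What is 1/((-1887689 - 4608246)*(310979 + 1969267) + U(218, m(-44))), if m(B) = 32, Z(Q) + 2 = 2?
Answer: -258/3821581088402579 ≈ -6.7511e-14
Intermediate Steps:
Z(Q) = 0 (Z(Q) = -2 + 2 = 0)
u(z) = 40 (u(z) = 2*20 = 40)
U(p, O) = 1/(40 + p) (U(p, O) = 1/(p + 40) = 1/(40 + p))
1/((-1887689 - 4608246)*(310979 + 1969267) + U(218, m(-44))) = 1/((-1887689 - 4608246)*(310979 + 1969267) + 1/(40 + 218)) = 1/(-6495935*2280246 + 1/258) = 1/(-14812329800010 + 1/258) = 1/(-3821581088402579/258) = -258/3821581088402579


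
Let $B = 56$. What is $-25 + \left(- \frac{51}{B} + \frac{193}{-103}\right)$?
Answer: $- \frac{160261}{5768} \approx -27.784$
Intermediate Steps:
$-25 + \left(- \frac{51}{B} + \frac{193}{-103}\right) = -25 + \left(- \frac{51}{56} + \frac{193}{-103}\right) = -25 + \left(\left(-51\right) \frac{1}{56} + 193 \left(- \frac{1}{103}\right)\right) = -25 - \frac{16061}{5768} = - \frac{160261}{5768}$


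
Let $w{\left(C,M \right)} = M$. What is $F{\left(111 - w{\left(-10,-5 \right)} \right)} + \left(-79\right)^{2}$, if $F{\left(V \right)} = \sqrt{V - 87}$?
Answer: $6241 + \sqrt{29} \approx 6246.4$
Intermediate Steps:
$F{\left(V \right)} = \sqrt{-87 + V}$
$F{\left(111 - w{\left(-10,-5 \right)} \right)} + \left(-79\right)^{2} = \sqrt{-87 + \left(111 - -5\right)} + \left(-79\right)^{2} = \sqrt{-87 + \left(111 + 5\right)} + 6241 = \sqrt{-87 + 116} + 6241 = \sqrt{29} + 6241 = 6241 + \sqrt{29}$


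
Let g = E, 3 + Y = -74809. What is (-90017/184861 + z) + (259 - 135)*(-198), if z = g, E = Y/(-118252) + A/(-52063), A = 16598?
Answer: -6985748213827654026/284526676517809 ≈ -24552.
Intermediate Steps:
Y = -74812 (Y = -3 - 74809 = -74812)
E = 483047615/1539138469 (E = -74812/(-118252) + 16598/(-52063) = -74812*(-1/118252) + 16598*(-1/52063) = 18703/29563 - 16598/52063 = 483047615/1539138469 ≈ 0.31384)
g = 483047615/1539138469 ≈ 0.31384
z = 483047615/1539138469 ≈ 0.31384
(-90017/184861 + z) + (259 - 135)*(-198) = (-90017/184861 + 483047615/1539138469) + (259 - 135)*(-198) = (-90017*1/184861 + 483047615/1539138469) + 124*(-198) = (-90017/184861 + 483047615/1539138469) - 24552 = -49251962407458/284526676517809 - 24552 = -6985748213827654026/284526676517809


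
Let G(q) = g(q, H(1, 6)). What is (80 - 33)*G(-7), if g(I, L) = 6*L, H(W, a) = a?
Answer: 1692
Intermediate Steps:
G(q) = 36 (G(q) = 6*6 = 36)
(80 - 33)*G(-7) = (80 - 33)*36 = 47*36 = 1692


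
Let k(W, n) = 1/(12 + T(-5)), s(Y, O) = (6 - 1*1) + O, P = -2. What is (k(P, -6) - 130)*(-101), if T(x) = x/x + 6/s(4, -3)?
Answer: 209979/16 ≈ 13124.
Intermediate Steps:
s(Y, O) = 5 + O (s(Y, O) = (6 - 1) + O = 5 + O)
T(x) = 4 (T(x) = x/x + 6/(5 - 3) = 1 + 6/2 = 1 + 6*(½) = 1 + 3 = 4)
k(W, n) = 1/16 (k(W, n) = 1/(12 + 4) = 1/16)
(k(P, -6) - 130)*(-101) = (1/16 - 130)*(-101) = -2079/16*(-101) = 209979/16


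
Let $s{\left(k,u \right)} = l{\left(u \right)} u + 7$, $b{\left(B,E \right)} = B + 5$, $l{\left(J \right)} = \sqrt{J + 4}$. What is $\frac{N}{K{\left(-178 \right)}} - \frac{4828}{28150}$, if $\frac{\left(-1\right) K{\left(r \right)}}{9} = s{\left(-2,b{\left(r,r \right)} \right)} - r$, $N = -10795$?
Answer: $- \frac{82524871451}{645057728550} + \frac{24277955 i}{45830034} \approx -0.12793 + 0.52974 i$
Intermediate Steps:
$l{\left(J \right)} = \sqrt{4 + J}$
$b{\left(B,E \right)} = 5 + B$
$s{\left(k,u \right)} = 7 + u \sqrt{4 + u}$ ($s{\left(k,u \right)} = \sqrt{4 + u} u + 7 = u \sqrt{4 + u} + 7 = 7 + u \sqrt{4 + u}$)
$K{\left(r \right)} = -63 + 9 r - 9 \sqrt{9 + r} \left(5 + r\right)$ ($K{\left(r \right)} = - 9 \left(\left(7 + \left(5 + r\right) \sqrt{4 + \left(5 + r\right)}\right) - r\right) = - 9 \left(\left(7 + \left(5 + r\right) \sqrt{9 + r}\right) - r\right) = - 9 \left(\left(7 + \sqrt{9 + r} \left(5 + r\right)\right) - r\right) = - 9 \left(7 - r + \sqrt{9 + r} \left(5 + r\right)\right) = -63 + 9 r - 9 \sqrt{9 + r} \left(5 + r\right)$)
$\frac{N}{K{\left(-178 \right)}} - \frac{4828}{28150} = - \frac{10795}{-63 + 9 \left(-178\right) - 9 \sqrt{9 - 178} \left(5 - 178\right)} - \frac{4828}{28150} = - \frac{10795}{-63 - 1602 - 9 \sqrt{-169} \left(-173\right)} - \frac{2414}{14075} = - \frac{10795}{-63 - 1602 - 9 \cdot 13 i \left(-173\right)} - \frac{2414}{14075} = - \frac{10795}{-63 - 1602 + 20241 i} - \frac{2414}{14075} = - \frac{10795}{-1665 + 20241 i} - \frac{2414}{14075} = - 10795 \frac{-1665 - 20241 i}{412470306} - \frac{2414}{14075} = - \frac{10795 \left(-1665 - 20241 i\right)}{412470306} - \frac{2414}{14075} = - \frac{2414}{14075} - \frac{10795 \left(-1665 - 20241 i\right)}{412470306}$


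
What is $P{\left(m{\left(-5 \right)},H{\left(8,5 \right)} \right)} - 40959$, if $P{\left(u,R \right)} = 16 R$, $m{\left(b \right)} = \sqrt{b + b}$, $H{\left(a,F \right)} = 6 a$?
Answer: $-40191$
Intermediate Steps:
$m{\left(b \right)} = \sqrt{2} \sqrt{b}$ ($m{\left(b \right)} = \sqrt{2 b} = \sqrt{2} \sqrt{b}$)
$P{\left(m{\left(-5 \right)},H{\left(8,5 \right)} \right)} - 40959 = 16 \cdot 6 \cdot 8 - 40959 = 16 \cdot 48 - 40959 = 768 - 40959 = -40191$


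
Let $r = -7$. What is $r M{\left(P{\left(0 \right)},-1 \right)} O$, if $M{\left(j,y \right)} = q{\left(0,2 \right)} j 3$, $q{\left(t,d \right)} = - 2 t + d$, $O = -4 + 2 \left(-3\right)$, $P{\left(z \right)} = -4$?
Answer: $-1680$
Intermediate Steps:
$O = -10$ ($O = -4 - 6 = -10$)
$q{\left(t,d \right)} = d - 2 t$
$M{\left(j,y \right)} = 6 j$ ($M{\left(j,y \right)} = \left(2 - 0\right) j 3 = \left(2 + 0\right) j 3 = 2 j 3 = 6 j$)
$r M{\left(P{\left(0 \right)},-1 \right)} O = - 7 \cdot 6 \left(-4\right) \left(-10\right) = \left(-7\right) \left(-24\right) \left(-10\right) = 168 \left(-10\right) = -1680$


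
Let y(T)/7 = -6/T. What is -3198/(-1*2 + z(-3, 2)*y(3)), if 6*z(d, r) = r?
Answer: 4797/10 ≈ 479.70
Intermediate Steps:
z(d, r) = r/6
y(T) = -42/T (y(T) = 7*(-6/T) = -42/T)
-3198/(-1*2 + z(-3, 2)*y(3)) = -3198/(-1*2 + ((1/6)*2)*(-42/3)) = -3198/(-2 + (-42*1/3)/3) = -3198/(-2 + (1/3)*(-14)) = -3198/(-2 - 14/3) = -3198/(-20/3) = -3198*(-3/20) = 4797/10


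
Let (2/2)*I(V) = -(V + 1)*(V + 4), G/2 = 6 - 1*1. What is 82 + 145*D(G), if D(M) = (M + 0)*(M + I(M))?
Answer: -208718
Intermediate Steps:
G = 10 (G = 2*(6 - 1*1) = 2*(6 - 1) = 2*5 = 10)
I(V) = -(1 + V)*(4 + V) (I(V) = -(V + 1)*(V + 4) = -(1 + V)*(4 + V))
D(M) = M*(-4 - M² - 4*M) (D(M) = (M + 0)*(M + (-4 - M² - 5*M)) = M*(-4 - M² - 4*M))
82 + 145*D(G) = 82 + 145*(-1*10*(4 + 10² + 4*10)) = 82 + 145*(-1*10*(4 + 100 + 40)) = 82 + 145*(-1*10*144) = 82 + 145*(-1440) = 82 - 208800 = -208718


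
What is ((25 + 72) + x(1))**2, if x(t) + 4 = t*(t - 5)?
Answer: 7921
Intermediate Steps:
x(t) = -4 + t*(-5 + t) (x(t) = -4 + t*(t - 5) = -4 + t*(-5 + t))
((25 + 72) + x(1))**2 = ((25 + 72) + (-4 + 1**2 - 5*1))**2 = (97 + (-4 + 1 - 5))**2 = (97 - 8)**2 = 89**2 = 7921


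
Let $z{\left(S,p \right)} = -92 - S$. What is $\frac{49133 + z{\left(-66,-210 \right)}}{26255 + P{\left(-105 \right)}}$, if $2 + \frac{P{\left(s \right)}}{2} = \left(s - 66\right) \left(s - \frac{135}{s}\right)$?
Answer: $\frac{343749}{432049} \approx 0.79562$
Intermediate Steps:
$P{\left(s \right)} = -4 + 2 \left(-66 + s\right) \left(s - \frac{135}{s}\right)$ ($P{\left(s \right)} = -4 + 2 \left(s - 66\right) \left(s - \frac{135}{s}\right) = -4 + 2 \left(-66 + s\right) \left(s - \frac{135}{s}\right)$)
$\frac{49133 + z{\left(-66,-210 \right)}}{26255 + P{\left(-105 \right)}} = \frac{49133 - 26}{26255 + \left(-274 - -13860 + 2 \left(-105\right)^{2} + \frac{17820}{-105}\right)} = \frac{49133 + \left(-92 + 66\right)}{26255 + \left(-274 + 13860 + 2 \cdot 11025 + 17820 \left(- \frac{1}{105}\right)\right)} = \frac{49133 - 26}{26255 + \left(-274 + 13860 + 22050 - \frac{1188}{7}\right)} = \frac{49107}{26255 + \frac{248264}{7}} = \frac{49107}{\frac{432049}{7}} = 49107 \cdot \frac{7}{432049} = \frac{343749}{432049}$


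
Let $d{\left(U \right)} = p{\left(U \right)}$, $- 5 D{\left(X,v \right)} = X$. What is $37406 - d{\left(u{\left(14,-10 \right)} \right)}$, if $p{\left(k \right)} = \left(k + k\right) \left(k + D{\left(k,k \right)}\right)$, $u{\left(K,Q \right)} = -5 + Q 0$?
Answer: $37366$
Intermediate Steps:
$D{\left(X,v \right)} = - \frac{X}{5}$
$u{\left(K,Q \right)} = -5$ ($u{\left(K,Q \right)} = -5 + 0 = -5$)
$p{\left(k \right)} = \frac{8 k^{2}}{5}$ ($p{\left(k \right)} = \left(k + k\right) \left(k - \frac{k}{5}\right) = 2 k \frac{4 k}{5} = \frac{8 k^{2}}{5}$)
$d{\left(U \right)} = \frac{8 U^{2}}{5}$
$37406 - d{\left(u{\left(14,-10 \right)} \right)} = 37406 - \frac{8 \left(-5\right)^{2}}{5} = 37406 - \frac{8}{5} \cdot 25 = 37406 - 40 = 37366$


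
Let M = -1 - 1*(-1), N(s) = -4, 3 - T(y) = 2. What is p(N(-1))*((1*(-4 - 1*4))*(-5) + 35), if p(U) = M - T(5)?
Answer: -75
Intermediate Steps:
T(y) = 1 (T(y) = 3 - 1*2 = 3 - 2 = 1)
M = 0 (M = -1 + 1 = 0)
p(U) = -1 (p(U) = 0 - 1*1 = 0 - 1 = -1)
p(N(-1))*((1*(-4 - 1*4))*(-5) + 35) = -((1*(-4 - 1*4))*(-5) + 35) = -((1*(-4 - 4))*(-5) + 35) = -((1*(-8))*(-5) + 35) = -(-8*(-5) + 35) = -(40 + 35) = -1*75 = -75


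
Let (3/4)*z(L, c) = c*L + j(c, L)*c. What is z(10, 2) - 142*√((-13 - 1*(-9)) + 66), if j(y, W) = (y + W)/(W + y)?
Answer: 88/3 - 142*√62 ≈ -1088.8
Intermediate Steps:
j(y, W) = 1 (j(y, W) = (W + y)/(W + y) = 1)
z(L, c) = 4*c/3 + 4*L*c/3 (z(L, c) = 4*(c*L + 1*c)/3 = 4*(L*c + c)/3 = 4*(c + L*c)/3 = 4*c/3 + 4*L*c/3)
z(10, 2) - 142*√((-13 - 1*(-9)) + 66) = (4/3)*2*(1 + 10) - 142*√((-13 - 1*(-9)) + 66) = (4/3)*2*11 - 142*√((-13 + 9) + 66) = 88/3 - 142*√(-4 + 66) = 88/3 - 142*√62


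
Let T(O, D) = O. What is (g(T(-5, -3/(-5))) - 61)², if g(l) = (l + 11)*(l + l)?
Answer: 14641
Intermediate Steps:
g(l) = 2*l*(11 + l) (g(l) = (11 + l)*(2*l) = 2*l*(11 + l))
(g(T(-5, -3/(-5))) - 61)² = (2*(-5)*(11 - 5) - 61)² = (2*(-5)*6 - 61)² = (-60 - 61)² = (-121)² = 14641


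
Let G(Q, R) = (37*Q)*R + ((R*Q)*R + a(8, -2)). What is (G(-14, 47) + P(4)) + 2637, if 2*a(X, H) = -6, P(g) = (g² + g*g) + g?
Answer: -52602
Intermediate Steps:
P(g) = g + 2*g² (P(g) = (g² + g²) + g = 2*g² + g = g + 2*g²)
a(X, H) = -3 (a(X, H) = (½)*(-6) = -3)
G(Q, R) = -3 + Q*R² + 37*Q*R (G(Q, R) = (37*Q)*R + ((R*Q)*R - 3) = 37*Q*R + ((Q*R)*R - 3) = 37*Q*R + (Q*R² - 3) = 37*Q*R + (-3 + Q*R²) = -3 + Q*R² + 37*Q*R)
(G(-14, 47) + P(4)) + 2637 = ((-3 - 14*47² + 37*(-14)*47) + 4*(1 + 2*4)) + 2637 = ((-3 - 14*2209 - 24346) + 4*(1 + 8)) + 2637 = ((-3 - 30926 - 24346) + 4*9) + 2637 = (-55275 + 36) + 2637 = -55239 + 2637 = -52602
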